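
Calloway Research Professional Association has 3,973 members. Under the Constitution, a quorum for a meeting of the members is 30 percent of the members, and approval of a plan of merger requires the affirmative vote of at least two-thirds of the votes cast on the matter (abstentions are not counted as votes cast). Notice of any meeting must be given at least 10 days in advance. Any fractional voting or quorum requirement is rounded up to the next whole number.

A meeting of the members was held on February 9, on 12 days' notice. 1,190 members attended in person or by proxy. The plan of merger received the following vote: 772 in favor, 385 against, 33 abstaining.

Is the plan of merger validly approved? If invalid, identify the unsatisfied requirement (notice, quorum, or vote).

Notice: 12 days given; 10 required. Satisfied.
Quorum: 30% of 3,973 = 1,191.90, rounded up to 1,192; 1,190 present. Not satisfied.
Vote: requires two-thirds of the votes cast (1,190 − 33 abstaining = 1,157); 2/3 of 1157 = 771.33, rounded up to 772, so 772 needed; 772 in favor. Satisfied.

Invalid — quorum requirement not satisfied.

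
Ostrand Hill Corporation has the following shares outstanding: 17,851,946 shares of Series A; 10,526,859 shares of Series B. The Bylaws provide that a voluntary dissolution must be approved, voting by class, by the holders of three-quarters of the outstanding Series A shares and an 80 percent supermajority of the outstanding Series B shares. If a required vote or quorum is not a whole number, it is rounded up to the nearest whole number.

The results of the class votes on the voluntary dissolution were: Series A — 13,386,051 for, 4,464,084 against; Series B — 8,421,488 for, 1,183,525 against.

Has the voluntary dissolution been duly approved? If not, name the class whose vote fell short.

Not approved — the Series A shares did not give the required vote.

Series A: 3/4 of 17851946 = 13388959.50, rounded up to 13388960; 13,388,960 required, 13,386,051 in favor — not approved.
Series B: 4/5 of 10526859 = 8421487.20, rounded up to 8421488; 8,421,488 required, 8,421,488 in favor — approved.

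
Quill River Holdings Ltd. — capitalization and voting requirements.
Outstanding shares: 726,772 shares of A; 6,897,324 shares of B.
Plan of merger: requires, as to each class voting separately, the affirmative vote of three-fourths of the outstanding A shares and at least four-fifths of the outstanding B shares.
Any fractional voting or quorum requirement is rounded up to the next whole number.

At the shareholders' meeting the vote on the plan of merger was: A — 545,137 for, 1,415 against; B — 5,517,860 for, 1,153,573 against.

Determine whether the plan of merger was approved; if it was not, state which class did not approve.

Approved — every class gave the required vote.

A: 3/4 of 726772 = 545079; 545,079 required, 545,137 in favor — approved.
B: 4/5 of 6897324 = 5517859.20, rounded up to 5517860; 5,517,860 required, 5,517,860 in favor — approved.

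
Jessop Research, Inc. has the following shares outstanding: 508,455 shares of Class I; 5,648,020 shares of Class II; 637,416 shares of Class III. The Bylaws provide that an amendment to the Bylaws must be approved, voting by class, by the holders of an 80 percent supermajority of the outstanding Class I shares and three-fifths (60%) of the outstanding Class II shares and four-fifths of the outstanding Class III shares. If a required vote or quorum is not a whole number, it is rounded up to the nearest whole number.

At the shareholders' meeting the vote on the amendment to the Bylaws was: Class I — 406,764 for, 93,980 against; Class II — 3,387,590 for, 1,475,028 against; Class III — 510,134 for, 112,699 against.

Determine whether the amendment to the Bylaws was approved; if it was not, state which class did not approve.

Not approved — the Class II shares did not give the required vote.

Class I: 4/5 of 508455 = 406764; 406,764 required, 406,764 in favor — approved.
Class II: 3/5 of 5648020 = 3388812; 3,388,812 required, 3,387,590 in favor — not approved.
Class III: 4/5 of 637416 = 509932.80, rounded up to 509933; 509,933 required, 510,134 in favor — approved.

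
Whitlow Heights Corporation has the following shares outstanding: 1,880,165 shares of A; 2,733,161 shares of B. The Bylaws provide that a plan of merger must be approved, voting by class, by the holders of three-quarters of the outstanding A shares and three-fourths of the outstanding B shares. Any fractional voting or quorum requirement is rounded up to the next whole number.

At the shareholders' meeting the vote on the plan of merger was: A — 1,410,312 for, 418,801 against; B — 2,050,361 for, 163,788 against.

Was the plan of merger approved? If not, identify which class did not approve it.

A: 3/4 of 1880165 = 1410123.75, rounded up to 1410124; 1,410,124 required, 1,410,312 in favor — approved.
B: 3/4 of 2733161 = 2049870.75, rounded up to 2049871; 2,049,871 required, 2,050,361 in favor — approved.

Approved — every class gave the required vote.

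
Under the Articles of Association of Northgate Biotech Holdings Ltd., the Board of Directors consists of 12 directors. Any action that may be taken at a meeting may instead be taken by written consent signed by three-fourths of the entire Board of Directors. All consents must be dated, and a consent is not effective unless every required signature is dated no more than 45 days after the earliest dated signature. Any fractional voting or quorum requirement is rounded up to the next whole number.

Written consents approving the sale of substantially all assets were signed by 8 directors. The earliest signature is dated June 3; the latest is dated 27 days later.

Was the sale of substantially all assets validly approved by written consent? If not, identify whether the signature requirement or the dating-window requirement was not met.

Not effective — insufficient signatures.

Signatures required: three-fourths of 12 — 3/4 of 12 = 9, so 9 needed; 8 signed. Insufficient.
Dating window: the latest signature is 27 days after the earliest; the limit is 45 days. Within the window.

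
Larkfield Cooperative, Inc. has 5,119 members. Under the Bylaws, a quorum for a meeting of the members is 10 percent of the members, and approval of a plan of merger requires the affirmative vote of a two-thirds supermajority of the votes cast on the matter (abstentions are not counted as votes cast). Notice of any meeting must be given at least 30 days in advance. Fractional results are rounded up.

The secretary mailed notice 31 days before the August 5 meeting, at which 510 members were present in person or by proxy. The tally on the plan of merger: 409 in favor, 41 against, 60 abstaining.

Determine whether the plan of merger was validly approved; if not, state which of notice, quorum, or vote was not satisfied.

Invalid — quorum requirement not satisfied.

Notice: 31 days given; 30 required. Satisfied.
Quorum: 10% of 5,119 = 511.90, rounded up to 512; 510 present. Not satisfied.
Vote: requires two-thirds of the votes cast (510 − 60 abstaining = 450); 2/3 of 450 = 300, so 300 needed; 409 in favor. Satisfied.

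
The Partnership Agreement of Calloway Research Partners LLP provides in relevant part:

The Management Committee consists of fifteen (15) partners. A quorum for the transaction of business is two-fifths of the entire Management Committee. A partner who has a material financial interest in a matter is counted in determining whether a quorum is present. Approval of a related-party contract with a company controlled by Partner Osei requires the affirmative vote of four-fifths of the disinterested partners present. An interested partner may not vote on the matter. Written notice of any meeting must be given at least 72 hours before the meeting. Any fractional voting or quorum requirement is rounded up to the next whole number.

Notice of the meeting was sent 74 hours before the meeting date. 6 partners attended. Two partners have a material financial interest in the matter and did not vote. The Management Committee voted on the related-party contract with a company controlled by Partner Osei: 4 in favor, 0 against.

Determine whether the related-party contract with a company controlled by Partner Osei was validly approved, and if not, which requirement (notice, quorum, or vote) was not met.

Notice: 74 hours given; 72 required (74 ≥ 72). Satisfied.
Quorum: 6 present (interested partners count toward quorum); quorum is 6. Satisfied.
Vote: the related-party contract with a company controlled by Partner Osei requires four-fifths of the disinterested partners present (6 − 2 = 4). 4/5 of 4 = 3.20, rounded up to 4, so 4 affirmative votes are needed; 4 voted in favor. Satisfied.

Valid — all requirements satisfied.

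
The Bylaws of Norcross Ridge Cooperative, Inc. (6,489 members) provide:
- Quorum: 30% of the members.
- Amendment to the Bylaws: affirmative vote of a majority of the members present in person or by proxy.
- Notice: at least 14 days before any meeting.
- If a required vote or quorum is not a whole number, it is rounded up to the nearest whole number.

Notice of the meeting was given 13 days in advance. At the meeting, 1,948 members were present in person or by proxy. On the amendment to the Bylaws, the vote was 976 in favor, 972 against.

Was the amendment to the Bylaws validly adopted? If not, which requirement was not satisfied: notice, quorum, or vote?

Invalid — notice requirement not satisfied.

Notice: 13 days given; 14 required. Not satisfied.
Quorum: 30% of 6,489 = 1,946.70, rounded up to 1,947; 1,948 present. Satisfied.
Vote: requires a majority of those present (1,948); a majority of 1948 is 975, so 975 needed; 976 in favor. Satisfied.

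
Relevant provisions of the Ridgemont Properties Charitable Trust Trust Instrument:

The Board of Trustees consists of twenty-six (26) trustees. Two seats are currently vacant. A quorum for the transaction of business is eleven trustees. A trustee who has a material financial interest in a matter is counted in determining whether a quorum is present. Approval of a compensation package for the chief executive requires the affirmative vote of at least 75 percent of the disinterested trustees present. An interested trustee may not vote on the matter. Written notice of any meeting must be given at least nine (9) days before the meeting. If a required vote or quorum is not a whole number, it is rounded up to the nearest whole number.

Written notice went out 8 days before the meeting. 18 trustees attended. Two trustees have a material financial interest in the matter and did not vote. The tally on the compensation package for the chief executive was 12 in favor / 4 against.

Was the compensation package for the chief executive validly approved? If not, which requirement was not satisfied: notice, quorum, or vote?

Invalid — notice requirement not satisfied.

Notice: 8 days given; 9 required (8 < 9). Not satisfied.
Quorum: 18 present (interested trustees count toward quorum); quorum is 11. Satisfied.
Vote: the compensation package for the chief executive requires three-fourths of the disinterested trustees present (18 − 2 = 16). 3/4 of 16 = 12, so 12 affirmative votes are needed; 12 voted in favor. Satisfied.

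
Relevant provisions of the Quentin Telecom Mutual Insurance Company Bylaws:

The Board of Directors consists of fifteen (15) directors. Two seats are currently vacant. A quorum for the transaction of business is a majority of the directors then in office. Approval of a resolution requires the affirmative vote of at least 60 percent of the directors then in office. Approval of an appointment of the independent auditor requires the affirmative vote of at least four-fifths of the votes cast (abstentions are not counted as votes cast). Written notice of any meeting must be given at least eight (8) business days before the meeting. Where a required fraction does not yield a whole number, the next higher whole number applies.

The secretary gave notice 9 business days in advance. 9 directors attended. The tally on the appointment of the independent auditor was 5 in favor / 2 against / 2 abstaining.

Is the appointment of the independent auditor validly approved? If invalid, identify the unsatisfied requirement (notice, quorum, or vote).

Invalid — vote requirement not satisfied.

Notice: 9 business days given; 8 required (9 ≥ 8). Satisfied.
Quorum: 9 present; quorum is 7. Satisfied.
Vote: the appointment of the independent auditor requires four-fifths of the votes cast (9 present − 2 abstaining = 7). 4/5 of 7 = 5.60, rounded up to 6, so 6 affirmative votes are needed; 5 voted in favor. Not satisfied.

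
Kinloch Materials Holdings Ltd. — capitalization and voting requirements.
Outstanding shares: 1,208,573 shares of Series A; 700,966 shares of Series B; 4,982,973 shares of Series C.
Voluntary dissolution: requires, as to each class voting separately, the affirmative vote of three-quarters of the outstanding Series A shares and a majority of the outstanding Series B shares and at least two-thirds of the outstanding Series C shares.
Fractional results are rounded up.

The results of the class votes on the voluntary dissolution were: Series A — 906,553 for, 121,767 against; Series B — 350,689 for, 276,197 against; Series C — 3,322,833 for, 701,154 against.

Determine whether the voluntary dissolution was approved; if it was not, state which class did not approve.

Series A: 3/4 of 1208573 = 906429.75, rounded up to 906430; 906,430 required, 906,553 in favor — approved.
Series B: a majority of 700966 is 350484; 350,484 required, 350,689 in favor — approved.
Series C: 2/3 of 4982973 = 3321982; 3,321,982 required, 3,322,833 in favor — approved.

Approved — every class gave the required vote.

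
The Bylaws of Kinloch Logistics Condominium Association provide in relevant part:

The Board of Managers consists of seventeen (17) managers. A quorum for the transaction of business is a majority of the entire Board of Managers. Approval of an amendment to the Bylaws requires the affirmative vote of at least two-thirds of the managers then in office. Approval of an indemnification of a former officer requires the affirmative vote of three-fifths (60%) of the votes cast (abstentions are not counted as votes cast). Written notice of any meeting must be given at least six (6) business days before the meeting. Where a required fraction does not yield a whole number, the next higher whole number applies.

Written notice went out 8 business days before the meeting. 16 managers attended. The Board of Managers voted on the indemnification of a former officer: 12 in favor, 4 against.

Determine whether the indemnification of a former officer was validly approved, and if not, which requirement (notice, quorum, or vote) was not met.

Notice: 8 business days given; 6 required (8 ≥ 6). Satisfied.
Quorum: 16 present; quorum is 9. Satisfied.
Vote: the indemnification of a former officer requires three-fifths of the votes cast (16). 3/5 of 16 = 9.60, rounded up to 10, so 10 affirmative votes are needed; 12 voted in favor. Satisfied.

Valid — all requirements satisfied.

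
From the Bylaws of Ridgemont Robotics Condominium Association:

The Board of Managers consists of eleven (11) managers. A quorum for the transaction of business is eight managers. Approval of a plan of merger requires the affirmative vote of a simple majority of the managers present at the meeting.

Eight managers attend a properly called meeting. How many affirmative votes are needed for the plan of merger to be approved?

5

The plan of merger requires a majority of the managers present (8).
A majority of 8 is 5.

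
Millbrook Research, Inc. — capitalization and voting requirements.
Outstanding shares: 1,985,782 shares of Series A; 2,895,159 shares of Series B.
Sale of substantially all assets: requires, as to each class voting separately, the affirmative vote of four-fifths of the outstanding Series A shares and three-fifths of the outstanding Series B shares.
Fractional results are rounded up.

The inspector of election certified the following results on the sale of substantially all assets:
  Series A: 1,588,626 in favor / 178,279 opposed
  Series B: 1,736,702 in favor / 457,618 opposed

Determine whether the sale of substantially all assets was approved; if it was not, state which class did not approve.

Series A: 4/5 of 1985782 = 1588625.60, rounded up to 1588626; 1,588,626 required, 1,588,626 in favor — approved.
Series B: 3/5 of 2895159 = 1737095.40, rounded up to 1737096; 1,737,096 required, 1,736,702 in favor — not approved.

Not approved — the Series B shares did not give the required vote.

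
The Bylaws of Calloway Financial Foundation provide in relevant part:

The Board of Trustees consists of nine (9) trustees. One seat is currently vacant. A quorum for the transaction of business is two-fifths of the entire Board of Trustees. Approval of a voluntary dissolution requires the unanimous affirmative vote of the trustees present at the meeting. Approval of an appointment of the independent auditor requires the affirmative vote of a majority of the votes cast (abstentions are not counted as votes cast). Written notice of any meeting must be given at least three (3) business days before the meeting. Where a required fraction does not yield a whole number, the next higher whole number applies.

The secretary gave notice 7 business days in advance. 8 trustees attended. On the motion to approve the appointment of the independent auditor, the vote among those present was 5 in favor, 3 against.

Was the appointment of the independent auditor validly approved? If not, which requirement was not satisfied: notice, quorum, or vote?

Notice: 7 business days given; 3 required (7 ≥ 3). Satisfied.
Quorum: 8 present; quorum is 4. Satisfied.
Vote: the appointment of the independent auditor requires a majority of the votes cast (8). A majority of 8 is 5, so 5 affirmative votes are needed; 5 voted in favor. Satisfied.

Valid — all requirements satisfied.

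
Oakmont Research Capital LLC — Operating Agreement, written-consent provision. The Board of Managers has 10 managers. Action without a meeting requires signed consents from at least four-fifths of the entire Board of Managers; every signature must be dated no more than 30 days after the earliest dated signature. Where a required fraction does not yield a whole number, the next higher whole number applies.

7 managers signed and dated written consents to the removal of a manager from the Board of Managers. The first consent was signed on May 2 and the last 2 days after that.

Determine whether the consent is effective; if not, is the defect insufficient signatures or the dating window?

Not effective — insufficient signatures.

Signatures required: at least four-fifths of 10 — 4/5 of 10 = 8, so 8 needed; 7 signed. Insufficient.
Dating window: the latest signature is 2 days after the earliest; the limit is 30 days. Within the window.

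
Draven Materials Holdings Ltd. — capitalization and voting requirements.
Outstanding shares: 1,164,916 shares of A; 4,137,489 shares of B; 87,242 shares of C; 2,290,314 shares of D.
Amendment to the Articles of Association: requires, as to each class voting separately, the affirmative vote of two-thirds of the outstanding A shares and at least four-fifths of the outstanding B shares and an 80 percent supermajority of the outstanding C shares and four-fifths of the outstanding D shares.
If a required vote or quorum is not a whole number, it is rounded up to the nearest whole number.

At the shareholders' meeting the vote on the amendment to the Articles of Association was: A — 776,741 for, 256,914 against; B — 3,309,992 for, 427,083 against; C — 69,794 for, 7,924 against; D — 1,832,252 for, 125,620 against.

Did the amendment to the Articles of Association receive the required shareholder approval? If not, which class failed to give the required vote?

Approved — every class gave the required vote.

A: 2/3 of 1164916 = 776610.67, rounded up to 776611; 776,611 required, 776,741 in favor — approved.
B: 4/5 of 4137489 = 3309991.20, rounded up to 3309992; 3,309,992 required, 3,309,992 in favor — approved.
C: 4/5 of 87242 = 69793.60, rounded up to 69794; 69,794 required, 69,794 in favor — approved.
D: 4/5 of 2290314 = 1832251.20, rounded up to 1832252; 1,832,252 required, 1,832,252 in favor — approved.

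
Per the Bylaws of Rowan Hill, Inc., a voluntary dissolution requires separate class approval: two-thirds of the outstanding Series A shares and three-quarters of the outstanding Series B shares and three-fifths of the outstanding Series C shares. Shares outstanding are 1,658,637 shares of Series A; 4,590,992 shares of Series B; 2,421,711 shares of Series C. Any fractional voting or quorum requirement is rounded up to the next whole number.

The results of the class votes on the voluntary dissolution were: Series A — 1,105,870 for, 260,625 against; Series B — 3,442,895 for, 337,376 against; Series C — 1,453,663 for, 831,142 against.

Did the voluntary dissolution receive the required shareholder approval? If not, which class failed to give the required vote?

Series A: 2/3 of 1658637 = 1105758; 1,105,758 required, 1,105,870 in favor — approved.
Series B: 3/4 of 4590992 = 3443244; 3,443,244 required, 3,442,895 in favor — not approved.
Series C: 3/5 of 2421711 = 1453026.60, rounded up to 1453027; 1,453,027 required, 1,453,663 in favor — approved.

Not approved — the Series B shares did not give the required vote.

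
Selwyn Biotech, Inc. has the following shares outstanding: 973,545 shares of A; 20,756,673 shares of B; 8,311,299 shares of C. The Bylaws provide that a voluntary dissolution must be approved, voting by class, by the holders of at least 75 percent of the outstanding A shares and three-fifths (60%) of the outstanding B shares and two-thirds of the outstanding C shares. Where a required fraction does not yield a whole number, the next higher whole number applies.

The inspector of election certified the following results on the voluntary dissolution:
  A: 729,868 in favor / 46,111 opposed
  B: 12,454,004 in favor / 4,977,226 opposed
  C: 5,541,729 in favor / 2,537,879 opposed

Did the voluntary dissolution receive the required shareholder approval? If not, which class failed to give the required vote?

A: 3/4 of 973545 = 730158.75, rounded up to 730159; 730,159 required, 729,868 in favor — not approved.
B: 3/5 of 20756673 = 12454003.80, rounded up to 12454004; 12,454,004 required, 12,454,004 in favor — approved.
C: 2/3 of 8311299 = 5540866; 5,540,866 required, 5,541,729 in favor — approved.

Not approved — the A shares did not give the required vote.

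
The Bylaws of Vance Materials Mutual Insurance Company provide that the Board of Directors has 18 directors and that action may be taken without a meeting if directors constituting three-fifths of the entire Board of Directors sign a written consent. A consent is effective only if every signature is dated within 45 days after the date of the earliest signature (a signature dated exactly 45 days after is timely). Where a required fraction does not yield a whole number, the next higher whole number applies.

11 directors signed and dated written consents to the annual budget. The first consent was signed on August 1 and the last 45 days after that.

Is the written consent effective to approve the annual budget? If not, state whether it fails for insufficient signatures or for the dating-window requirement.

Signatures required: three-fifths of 18 — 3/5 of 18 = 10.80, rounded up to 11, so 11 needed; 11 signed. Sufficient.
Dating window: the latest signature is 45 days after the earliest; the limit is 45 days. Within the window.

Effective — both the signature and dating-window requirements are satisfied.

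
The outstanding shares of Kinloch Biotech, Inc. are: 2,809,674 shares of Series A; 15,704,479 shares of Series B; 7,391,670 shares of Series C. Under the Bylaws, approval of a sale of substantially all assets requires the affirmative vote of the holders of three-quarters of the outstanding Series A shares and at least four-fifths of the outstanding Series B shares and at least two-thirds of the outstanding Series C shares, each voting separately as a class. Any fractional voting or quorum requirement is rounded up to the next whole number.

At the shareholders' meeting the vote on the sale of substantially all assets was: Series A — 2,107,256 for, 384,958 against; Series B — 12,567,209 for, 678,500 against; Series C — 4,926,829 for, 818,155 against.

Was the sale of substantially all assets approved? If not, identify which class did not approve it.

Not approved — the Series C shares did not give the required vote.

Series A: 3/4 of 2809674 = 2107255.50, rounded up to 2107256; 2,107,256 required, 2,107,256 in favor — approved.
Series B: 4/5 of 15704479 = 12563583.20, rounded up to 12563584; 12,563,584 required, 12,567,209 in favor — approved.
Series C: 2/3 of 7391670 = 4927780; 4,927,780 required, 4,926,829 in favor — not approved.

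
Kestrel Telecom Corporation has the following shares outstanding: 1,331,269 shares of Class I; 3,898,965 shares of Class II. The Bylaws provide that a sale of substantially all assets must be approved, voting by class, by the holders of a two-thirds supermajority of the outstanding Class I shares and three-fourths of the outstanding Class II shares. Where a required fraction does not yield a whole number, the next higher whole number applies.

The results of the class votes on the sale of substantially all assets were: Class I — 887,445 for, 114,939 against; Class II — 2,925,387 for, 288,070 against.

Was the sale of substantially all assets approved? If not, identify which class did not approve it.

Class I: 2/3 of 1331269 = 887512.67, rounded up to 887513; 887,513 required, 887,445 in favor — not approved.
Class II: 3/4 of 3898965 = 2924223.75, rounded up to 2924224; 2,924,224 required, 2,925,387 in favor — approved.

Not approved — the Class I shares did not give the required vote.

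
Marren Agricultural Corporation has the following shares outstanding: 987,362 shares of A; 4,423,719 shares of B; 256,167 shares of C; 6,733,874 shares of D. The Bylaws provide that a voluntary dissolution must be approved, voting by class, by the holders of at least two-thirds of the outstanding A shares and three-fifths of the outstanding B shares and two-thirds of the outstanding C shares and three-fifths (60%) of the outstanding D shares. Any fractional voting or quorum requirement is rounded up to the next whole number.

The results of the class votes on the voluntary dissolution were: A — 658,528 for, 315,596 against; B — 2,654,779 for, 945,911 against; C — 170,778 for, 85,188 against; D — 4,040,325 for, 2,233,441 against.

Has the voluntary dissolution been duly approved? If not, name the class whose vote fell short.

A: 2/3 of 987362 = 658241.33, rounded up to 658242; 658,242 required, 658,528 in favor — approved.
B: 3/5 of 4423719 = 2654231.40, rounded up to 2654232; 2,654,232 required, 2,654,779 in favor — approved.
C: 2/3 of 256167 = 170778; 170,778 required, 170,778 in favor — approved.
D: 3/5 of 6733874 = 4040324.40, rounded up to 4040325; 4,040,325 required, 4,040,325 in favor — approved.

Approved — every class gave the required vote.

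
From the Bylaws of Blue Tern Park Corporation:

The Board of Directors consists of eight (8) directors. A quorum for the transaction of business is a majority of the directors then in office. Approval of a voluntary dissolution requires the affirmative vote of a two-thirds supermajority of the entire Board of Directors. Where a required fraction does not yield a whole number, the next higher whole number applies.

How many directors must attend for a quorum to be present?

5

A majority of 8 is 5.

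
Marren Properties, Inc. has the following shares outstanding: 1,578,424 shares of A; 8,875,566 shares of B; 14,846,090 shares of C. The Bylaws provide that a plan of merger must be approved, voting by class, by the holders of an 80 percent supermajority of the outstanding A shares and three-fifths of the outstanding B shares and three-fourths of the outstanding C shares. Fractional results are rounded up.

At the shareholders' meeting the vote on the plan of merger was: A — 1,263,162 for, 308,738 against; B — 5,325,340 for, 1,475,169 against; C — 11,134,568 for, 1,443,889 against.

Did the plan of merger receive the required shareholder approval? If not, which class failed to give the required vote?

Approved — every class gave the required vote.

A: 4/5 of 1578424 = 1262739.20, rounded up to 1262740; 1,262,740 required, 1,263,162 in favor — approved.
B: 3/5 of 8875566 = 5325339.60, rounded up to 5325340; 5,325,340 required, 5,325,340 in favor — approved.
C: 3/4 of 14846090 = 11134567.50, rounded up to 11134568; 11,134,568 required, 11,134,568 in favor — approved.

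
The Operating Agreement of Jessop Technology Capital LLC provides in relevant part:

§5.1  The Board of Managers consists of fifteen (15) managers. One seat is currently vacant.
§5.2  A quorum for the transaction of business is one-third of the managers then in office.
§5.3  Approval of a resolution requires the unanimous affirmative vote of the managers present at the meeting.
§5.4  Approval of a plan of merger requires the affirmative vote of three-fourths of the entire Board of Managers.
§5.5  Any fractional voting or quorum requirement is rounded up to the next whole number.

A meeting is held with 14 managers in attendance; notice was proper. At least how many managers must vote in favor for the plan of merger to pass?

12

The plan of merger requires three-fourths of the entire Board of Managers (15).
3/4 of 15 = 11.25, rounded up to 12.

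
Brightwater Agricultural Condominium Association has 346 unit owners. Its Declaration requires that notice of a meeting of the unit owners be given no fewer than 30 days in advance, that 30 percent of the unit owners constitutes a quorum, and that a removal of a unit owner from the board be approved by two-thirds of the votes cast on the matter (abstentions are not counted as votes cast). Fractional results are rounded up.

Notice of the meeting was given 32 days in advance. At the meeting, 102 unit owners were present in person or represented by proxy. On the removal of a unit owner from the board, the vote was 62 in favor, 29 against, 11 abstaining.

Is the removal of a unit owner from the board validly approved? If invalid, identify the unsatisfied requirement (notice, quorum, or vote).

Invalid — quorum requirement not satisfied.

Notice: 32 days given; 30 required. Satisfied.
Quorum: 30% of 346 = 103.80, rounded up to 104; 102 present. Not satisfied.
Vote: requires two-thirds of the votes cast (102 − 11 abstaining = 91); 2/3 of 91 = 60.67, rounded up to 61, so 61 needed; 62 in favor. Satisfied.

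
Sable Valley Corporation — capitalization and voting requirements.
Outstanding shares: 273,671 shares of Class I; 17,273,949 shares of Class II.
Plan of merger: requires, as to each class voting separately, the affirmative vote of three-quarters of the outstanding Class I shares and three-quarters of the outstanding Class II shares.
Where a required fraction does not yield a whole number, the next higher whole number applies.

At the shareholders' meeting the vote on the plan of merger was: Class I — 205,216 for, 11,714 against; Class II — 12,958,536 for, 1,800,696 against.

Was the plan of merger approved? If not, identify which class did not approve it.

Not approved — the Class I shares did not give the required vote.

Class I: 3/4 of 273671 = 205253.25, rounded up to 205254; 205,254 required, 205,216 in favor — not approved.
Class II: 3/4 of 17273949 = 12955461.75, rounded up to 12955462; 12,955,462 required, 12,958,536 in favor — approved.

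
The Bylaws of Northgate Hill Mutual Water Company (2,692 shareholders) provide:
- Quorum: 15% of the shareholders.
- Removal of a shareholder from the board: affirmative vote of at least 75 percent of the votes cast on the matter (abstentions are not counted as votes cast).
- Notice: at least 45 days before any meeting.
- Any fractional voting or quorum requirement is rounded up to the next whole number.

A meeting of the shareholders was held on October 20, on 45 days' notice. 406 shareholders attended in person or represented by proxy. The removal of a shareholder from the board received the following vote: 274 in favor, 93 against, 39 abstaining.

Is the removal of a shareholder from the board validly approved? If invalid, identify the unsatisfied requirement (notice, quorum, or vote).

Notice: 45 days given; 45 required. Satisfied.
Quorum: 15% of 2,692 = 403.80, rounded up to 404; 406 present. Satisfied.
Vote: requires three-fourths of the votes cast (406 − 39 abstaining = 367); 3/4 of 367 = 275.25, rounded up to 276, so 276 needed; 274 in favor. Not satisfied.

Invalid — vote requirement not satisfied.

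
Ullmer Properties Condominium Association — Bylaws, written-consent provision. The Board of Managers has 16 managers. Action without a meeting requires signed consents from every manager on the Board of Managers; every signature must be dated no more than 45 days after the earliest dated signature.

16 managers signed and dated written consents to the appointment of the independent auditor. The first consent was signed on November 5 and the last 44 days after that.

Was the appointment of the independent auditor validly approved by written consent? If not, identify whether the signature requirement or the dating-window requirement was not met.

Effective — both the signature and dating-window requirements are satisfied.

Signatures required: the unanimous vote of 16 — unanimous means all 16, so 16 needed; 16 signed. Sufficient.
Dating window: the latest signature is 44 days after the earliest; the limit is 45 days. Within the window.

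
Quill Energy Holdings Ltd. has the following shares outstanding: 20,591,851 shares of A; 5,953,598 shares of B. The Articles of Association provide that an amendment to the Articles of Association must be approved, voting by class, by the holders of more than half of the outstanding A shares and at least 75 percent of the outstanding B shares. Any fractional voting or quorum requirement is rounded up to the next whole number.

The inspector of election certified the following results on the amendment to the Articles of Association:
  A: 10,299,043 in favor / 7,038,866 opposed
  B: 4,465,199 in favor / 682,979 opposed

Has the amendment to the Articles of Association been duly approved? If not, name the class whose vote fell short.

Approved — every class gave the required vote.

A: a majority of 20591851 is 10295926; 10,295,926 required, 10,299,043 in favor — approved.
B: 3/4 of 5953598 = 4465198.50, rounded up to 4465199; 4,465,199 required, 4,465,199 in favor — approved.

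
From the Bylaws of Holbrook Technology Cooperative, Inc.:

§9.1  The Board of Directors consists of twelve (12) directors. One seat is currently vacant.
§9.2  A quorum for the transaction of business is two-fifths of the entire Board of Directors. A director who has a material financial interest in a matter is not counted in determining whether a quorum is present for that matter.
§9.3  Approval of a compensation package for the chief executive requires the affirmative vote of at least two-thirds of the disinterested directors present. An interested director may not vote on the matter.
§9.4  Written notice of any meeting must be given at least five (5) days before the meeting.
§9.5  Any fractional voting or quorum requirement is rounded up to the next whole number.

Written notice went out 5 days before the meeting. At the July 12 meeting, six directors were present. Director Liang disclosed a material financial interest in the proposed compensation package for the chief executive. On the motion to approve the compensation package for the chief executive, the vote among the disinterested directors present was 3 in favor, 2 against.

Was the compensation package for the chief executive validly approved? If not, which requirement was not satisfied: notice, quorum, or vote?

Invalid — vote requirement not satisfied.

Notice: 5 days given; 5 required (5 ≥ 5). Satisfied.
Quorum: 6 present, but the 1 interested director does not count, leaving 5. Quorum is 5. Satisfied.
Vote: the compensation package for the chief executive requires two-thirds of the disinterested directors present (6 − 1 = 5). 2/3 of 5 = 3.33, rounded up to 4, so 4 affirmative votes are needed; 3 voted in favor. Not satisfied.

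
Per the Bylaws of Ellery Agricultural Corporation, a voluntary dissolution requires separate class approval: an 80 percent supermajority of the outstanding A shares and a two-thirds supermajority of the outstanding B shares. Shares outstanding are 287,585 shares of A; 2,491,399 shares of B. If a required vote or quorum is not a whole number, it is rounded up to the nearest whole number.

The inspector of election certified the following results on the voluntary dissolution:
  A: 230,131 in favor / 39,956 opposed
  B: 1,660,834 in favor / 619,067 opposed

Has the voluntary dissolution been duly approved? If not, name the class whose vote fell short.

Not approved — the B shares did not give the required vote.

A: 4/5 of 287585 = 230068; 230,068 required, 230,131 in favor — approved.
B: 2/3 of 2491399 = 1660932.67, rounded up to 1660933; 1,660,933 required, 1,660,834 in favor — not approved.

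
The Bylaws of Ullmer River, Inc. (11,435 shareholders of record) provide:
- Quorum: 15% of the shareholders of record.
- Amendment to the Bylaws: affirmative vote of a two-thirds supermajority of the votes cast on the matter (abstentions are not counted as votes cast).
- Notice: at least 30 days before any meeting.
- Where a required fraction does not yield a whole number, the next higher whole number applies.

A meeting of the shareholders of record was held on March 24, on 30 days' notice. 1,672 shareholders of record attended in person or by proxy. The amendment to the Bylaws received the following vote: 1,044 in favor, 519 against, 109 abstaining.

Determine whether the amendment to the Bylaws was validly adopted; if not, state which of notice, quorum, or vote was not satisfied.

Notice: 30 days given; 30 required. Satisfied.
Quorum: 15% of 11,435 = 1,715.25, rounded up to 1,716; 1,672 present. Not satisfied.
Vote: requires two-thirds of the votes cast (1,672 − 109 abstaining = 1,563); 2/3 of 1563 = 1042, so 1,042 needed; 1,044 in favor. Satisfied.

Invalid — quorum requirement not satisfied.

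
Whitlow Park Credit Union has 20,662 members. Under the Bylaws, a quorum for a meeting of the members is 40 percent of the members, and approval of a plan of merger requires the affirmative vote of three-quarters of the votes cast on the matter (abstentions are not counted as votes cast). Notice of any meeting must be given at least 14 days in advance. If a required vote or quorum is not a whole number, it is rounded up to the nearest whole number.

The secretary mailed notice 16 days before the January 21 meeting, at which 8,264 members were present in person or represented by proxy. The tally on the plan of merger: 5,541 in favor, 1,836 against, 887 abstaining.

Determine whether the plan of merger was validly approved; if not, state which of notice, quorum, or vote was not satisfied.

Notice: 16 days given; 14 required. Satisfied.
Quorum: 40% of 20,662 = 8,264.80, rounded up to 8,265; 8,264 present. Not satisfied.
Vote: requires three-fourths of the votes cast (8,264 − 887 abstaining = 7,377); 3/4 of 7377 = 5532.75, rounded up to 5533, so 5,533 needed; 5,541 in favor. Satisfied.

Invalid — quorum requirement not satisfied.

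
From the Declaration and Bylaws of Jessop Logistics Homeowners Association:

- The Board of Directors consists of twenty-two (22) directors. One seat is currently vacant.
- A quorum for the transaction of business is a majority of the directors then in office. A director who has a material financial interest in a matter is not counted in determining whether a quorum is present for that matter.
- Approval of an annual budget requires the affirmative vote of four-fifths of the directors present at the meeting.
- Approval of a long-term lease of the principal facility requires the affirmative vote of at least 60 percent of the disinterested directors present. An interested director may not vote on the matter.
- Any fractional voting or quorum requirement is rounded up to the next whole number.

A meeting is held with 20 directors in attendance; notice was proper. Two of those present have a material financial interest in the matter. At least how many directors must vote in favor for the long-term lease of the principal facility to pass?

The long-term lease of the principal facility requires three-fifths of the disinterested directors present (20 − 2 = 18).
3/5 of 18 = 10.80, rounded up to 11.

11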